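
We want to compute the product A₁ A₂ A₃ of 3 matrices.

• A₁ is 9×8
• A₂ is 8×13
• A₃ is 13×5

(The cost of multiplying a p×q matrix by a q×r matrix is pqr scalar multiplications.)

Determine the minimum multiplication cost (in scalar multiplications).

Order (A₁ (A₂ A₃)): (A₂ A₃): 8×13 by 13×5 → 8×5, cost 8·13·5 = 520; (A₁ (A₂ A₃)): 9×8 by 8×5 → 9×5, cost 9·8·5 = 360; cumulative 880. Total 880.
Order ((A₁ A₂) A₃): (A₁ A₂): 9×8 by 8×13 → 9×13, cost 9·8·13 = 936; ((A₁ A₂) A₃): 9×13 by 13×5 → 9×5, cost 9·13·5 = 585; cumulative 1521. Total 1521.
Minimum: 880.

880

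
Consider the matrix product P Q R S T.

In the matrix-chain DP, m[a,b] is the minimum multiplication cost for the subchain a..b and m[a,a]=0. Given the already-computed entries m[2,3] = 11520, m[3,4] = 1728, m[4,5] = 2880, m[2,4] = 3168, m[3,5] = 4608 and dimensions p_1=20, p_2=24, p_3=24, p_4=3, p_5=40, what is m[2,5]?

5568

m[2,5] = min over k∈[2,4] of m[2,k]+m[k+1,5]+p_{1}·p_k·p_{5}.
k=2: 0 + 4608 + 20·24·40 = 23808; k=3: 11520 + 2880 + 20·24·40 = 33600; k=4: 3168 + 0 + 20·3·40 = 5568.
Minimum: 5568 at k=4.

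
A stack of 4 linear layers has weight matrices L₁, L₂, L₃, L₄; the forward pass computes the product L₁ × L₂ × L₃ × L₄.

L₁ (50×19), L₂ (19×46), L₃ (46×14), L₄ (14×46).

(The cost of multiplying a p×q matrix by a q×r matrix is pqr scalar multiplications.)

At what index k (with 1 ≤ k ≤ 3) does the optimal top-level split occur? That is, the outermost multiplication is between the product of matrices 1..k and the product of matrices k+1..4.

Adjacent pairs: L₁L₂ = 50·19·46 = 43700; L₂L₃ = 19·46·14 = 12236; L₃L₄ = 46·14·46 = 29624.
Length 3: L₁..L₃: k=1: 0+12236+50·19·14=25536; k=2: 43700+0+50·46·14=75900 → min 25536 | L₂..L₄: k=2: 0+29624+19·46·46=69828; k=3: 12236+0+19·14·46=24472 → min 24472.
Top-level splits: k=1: (L₁..L₁)·(L₂..L₄) → 0+24472+50·19·46 = 68172; k=2: (L₁..L₂)·(L₃..L₄) → 43700+29624+50·46·46 = 179124; k=3: (L₁..L₃)·(L₄..L₄) → 25536+0+50·14·46 = 57736.
Best split is after L₃, i.e. k = 3.

3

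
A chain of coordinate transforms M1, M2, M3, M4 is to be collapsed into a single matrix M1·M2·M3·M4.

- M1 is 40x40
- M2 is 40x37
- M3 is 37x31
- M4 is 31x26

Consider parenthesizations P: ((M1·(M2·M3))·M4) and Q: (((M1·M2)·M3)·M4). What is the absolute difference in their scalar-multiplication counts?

9600

Order P = ((M1·(M2·M3))·M4): (M2·M3): 40×37 by 37×31 → 40×31, cost 40·37·31 = 45880; (M1·(M2·M3)): 40×40 by 40×31 → 40×31, cost 40·40·31 = 49600; cumulative 95480; ((M1·(M2·M3))·M4): 40×31 by 31×26 → 40×26, cost 40·31·26 = 32240; cumulative 127720. Total 127720.
Order Q = (((M1·M2)·M3)·M4): (M1·M2): 40×40 by 40×37 → 40×37, cost 40·40·37 = 59200; ((M1·M2)·M3): 40×37 by 37×31 → 40×31, cost 40·37·31 = 45880; cumulative 105080; (((M1·M2)·M3)·M4): 40×31 by 31×26 → 40×26, cost 40·31·26 = 32240; cumulative 137320. Total 137320.
Difference: |127720 − 137320| = 9600.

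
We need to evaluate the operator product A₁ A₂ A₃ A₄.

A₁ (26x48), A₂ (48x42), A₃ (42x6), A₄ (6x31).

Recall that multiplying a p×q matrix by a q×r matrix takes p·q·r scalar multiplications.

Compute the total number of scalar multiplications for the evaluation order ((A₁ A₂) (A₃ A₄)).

94080

(A₁ A₂): 26×48 by 48×42 → 26×42, cost 26·48·42 = 52416
(A₃ A₄): 42×6 by 6×31 → 42×31, cost 42·6·31 = 7812
((A₁ A₂) (A₃ A₄)): 26×42 by 42×31 → 26×31, cost 26·42·31 = 33852; cumulative 94080
Total: 94080 scalar multiplications.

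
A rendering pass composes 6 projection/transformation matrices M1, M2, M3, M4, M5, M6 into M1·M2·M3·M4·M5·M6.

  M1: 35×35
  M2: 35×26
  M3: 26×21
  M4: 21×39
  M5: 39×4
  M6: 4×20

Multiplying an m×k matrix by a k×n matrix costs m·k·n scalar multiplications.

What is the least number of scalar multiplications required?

Adjacent pairs: M1M2 = 35·35·26 = 31850; M2M3 = 35·26·21 = 19110; M3M4 = 26·21·39 = 21294; M4M5 = 21·39·4 = 3276; M5M6 = 39·4·20 = 3120.
Length 3: M1..M3: k=1: 0+19110+35·35·21=44835; k=2: 31850+0+35·26·21=50960 → min 44835 | M2..M4: k=2: 0+21294+35·26·39=56784; k=3: 19110+0+35·21·39=47775 → min 47775 | M3..M5: k=3: 0+3276+26·21·4=5460; k=4: 21294+0+26·39·4=25350 → min 5460 | M4..M6: k=4: 0+3120+21·39·20=19500; k=5: 3276+0+21·4·20=4956 → min 4956.
Length 4: M1..M4: k=1: 0+47775+35·35·39=95550; k=2: 31850+21294+35·26·39=88634; k=3: 44835+0+35·21·39=73500 → min 73500 | M2..M5: k=2: 0+5460+35·26·4=9100; k=3: 19110+3276+35·21·4=25326; k=4: 47775+0+35·39·4=53235 → min 9100 | M3..M6: k=3: 0+4956+26·21·20=15876; k=4: 21294+3120+26·39·20=44694; k=5: 5460+0+26·4·20=7540 → min 7540.
Length 5: M1..M5: k=1: 0+9100+35·35·4=14000; k=2: 31850+5460+35·26·4=40950; k=3: 44835+3276+35·21·4=51051; k=4: 73500+0+35·39·4=78960 → min 14000 | M2..M6: k=2: 0+7540+35·26·20=25740; k=3: 19110+4956+35·21·20=38766; k=4: 47775+3120+35·39·20=78195; k=5: 9100+0+35·4·20=11900 → min 11900.
Length 6: M1..M6: k=1: 0+11900+35·35·20=36400; k=2: 31850+7540+35·26·20=57590; k=3: 44835+4956+35·21·20=64491; k=4: 73500+3120+35·39·20=103920; k=5: 14000+0+35·4·20=16800 → min 16800.
Optimal order: ((M1·(M2·(M3·(M4·M5))))·M6) with cost 16800.

16800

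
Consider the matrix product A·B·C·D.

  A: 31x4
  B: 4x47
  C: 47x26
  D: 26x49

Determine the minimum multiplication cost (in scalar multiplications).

Adjacent pairs: AB = 31·4·47 = 5828; BC = 4·47·26 = 4888; CD = 47·26·49 = 59878.
Length 3: A..C: k=1: 0+4888+31·4·26=8112; k=2: 5828+0+31·47·26=43710 → min 8112 | B..D: k=2: 0+59878+4·47·49=69090; k=3: 4888+0+4·26·49=9984 → min 9984.
Length 4: A..D: k=1: 0+9984+31·4·49=16060; k=2: 5828+59878+31·47·49=137099; k=3: 8112+0+31·26·49=47606 → min 16060.
Optimal order: (A·((B·C)·D)) with cost 16060.

16060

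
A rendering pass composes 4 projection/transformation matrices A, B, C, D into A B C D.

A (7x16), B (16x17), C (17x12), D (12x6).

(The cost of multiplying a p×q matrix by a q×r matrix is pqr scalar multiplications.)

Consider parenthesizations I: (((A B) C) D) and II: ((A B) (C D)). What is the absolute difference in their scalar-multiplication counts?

6

Order I = (((A B) C) D): (A B): 7×16 by 16×17 → 7×17, cost 7·16·17 = 1904; ((A B) C): 7×17 by 17×12 → 7×12, cost 7·17·12 = 1428; cumulative 3332; (((A B) C) D): 7×12 by 12×6 → 7×6, cost 7·12·6 = 504; cumulative 3836. Total 3836.
Order II = ((A B) (C D)): (A B): 7×16 by 16×17 → 7×17, cost 7·16·17 = 1904; (C D): 17×12 by 12×6 → 17×6, cost 17·12·6 = 1224; ((A B) (C D)): 7×17 by 17×6 → 7×6, cost 7·17·6 = 714; cumulative 3842. Total 3842.
Difference: |3836 − 3842| = 6.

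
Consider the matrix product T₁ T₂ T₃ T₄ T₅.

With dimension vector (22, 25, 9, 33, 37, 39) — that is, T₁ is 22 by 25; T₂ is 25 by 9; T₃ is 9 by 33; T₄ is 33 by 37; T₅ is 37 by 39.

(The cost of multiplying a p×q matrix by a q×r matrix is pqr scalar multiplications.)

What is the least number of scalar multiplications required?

Adjacent pairs: T₁T₂ = 22·25·9 = 4950; T₂T₃ = 25·9·33 = 7425; T₃T₄ = 9·33·37 = 10989; T₄T₅ = 33·37·39 = 47619.
Length 3: T₁..T₃: k=1: 0+7425+22·25·33=25575; k=2: 4950+0+22·9·33=11484 → min 11484 | T₂..T₄: k=2: 0+10989+25·9·37=19314; k=3: 7425+0+25·33·37=37950 → min 19314 | T₃..T₅: k=3: 0+47619+9·33·39=59202; k=4: 10989+0+9·37·39=23976 → min 23976.
Length 4: T₁..T₄: k=1: 0+19314+22·25·37=39664; k=2: 4950+10989+22·9·37=23265; k=3: 11484+0+22·33·37=38346 → min 23265 | T₂..T₅: k=2: 0+23976+25·9·39=32751; k=3: 7425+47619+25·33·39=87219; k=4: 19314+0+25·37·39=55389 → min 32751.
Length 5: T₁..T₅: k=1: 0+32751+22·25·39=54201; k=2: 4950+23976+22·9·39=36648; k=3: 11484+47619+22·33·39=87417; k=4: 23265+0+22·37·39=55011 → min 36648.
Optimal order: ((T₁ T₂) ((T₃ T₄) T₅)) with cost 36648.

36648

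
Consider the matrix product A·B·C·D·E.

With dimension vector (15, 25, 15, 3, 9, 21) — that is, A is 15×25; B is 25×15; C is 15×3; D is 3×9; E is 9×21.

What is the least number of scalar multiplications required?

Adjacent pairs: AB = 15·25·15 = 5625; BC = 25·15·3 = 1125; CD = 15·3·9 = 405; DE = 3·9·21 = 567.
Length 3: A..C: k=1: 0+1125+15·25·3=2250; k=2: 5625+0+15·15·3=6300 → min 2250 | B..D: k=2: 0+405+25·15·9=3780; k=3: 1125+0+25·3·9=1800 → min 1800 | C..E: k=3: 0+567+15·3·21=1512; k=4: 405+0+15·9·21=3240 → min 1512.
Length 4: A..D: k=1: 0+1800+15·25·9=5175; k=2: 5625+405+15·15·9=8055; k=3: 2250+0+15·3·9=2655 → min 2655 | B..E: k=2: 0+1512+25·15·21=9387; k=3: 1125+567+25·3·21=3267; k=4: 1800+0+25·9·21=6525 → min 3267.
Length 5: A..E: k=1: 0+3267+15·25·21=11142; k=2: 5625+1512+15·15·21=11862; k=3: 2250+567+15·3·21=3762; k=4: 2655+0+15·9·21=5490 → min 3762.
Optimal order: ((A·(B·C))·(D·E)) with cost 3762.

3762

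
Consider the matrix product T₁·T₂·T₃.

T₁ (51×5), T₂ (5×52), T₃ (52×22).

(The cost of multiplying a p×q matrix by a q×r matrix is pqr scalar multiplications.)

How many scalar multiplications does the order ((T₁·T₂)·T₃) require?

71604

(T₁·T₂): 51×5 by 5×52 → 51×52, cost 51·5·52 = 13260
((T₁·T₂)·T₃): 51×52 by 52×22 → 51×22, cost 51·52·22 = 58344; cumulative 71604
Total: 71604 scalar multiplications.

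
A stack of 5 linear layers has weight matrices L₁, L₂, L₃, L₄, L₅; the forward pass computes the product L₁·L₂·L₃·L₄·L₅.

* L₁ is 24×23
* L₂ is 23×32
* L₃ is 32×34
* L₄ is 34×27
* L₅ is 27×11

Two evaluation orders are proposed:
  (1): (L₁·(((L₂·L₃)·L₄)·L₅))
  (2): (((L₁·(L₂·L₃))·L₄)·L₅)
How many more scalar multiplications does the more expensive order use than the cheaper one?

13911

Order (1) = (L₁·(((L₂·L₃)·L₄)·L₅)): (L₂·L₃): 23×32 by 32×34 → 23×34, cost 23·32·34 = 25024; ((L₂·L₃)·L₄): 23×34 by 34×27 → 23×27, cost 23·34·27 = 21114; cumulative 46138; (((L₂·L₃)·L₄)·L₅): 23×27 by 27×11 → 23×11, cost 23·27·11 = 6831; cumulative 52969; (L₁·(((L₂·L₃)·L₄)·L₅)): 24×23 by 23×11 → 24×11, cost 24·23·11 = 6072; cumulative 59041. Total 59041.
Order (2) = (((L₁·(L₂·L₃))·L₄)·L₅): (L₂·L₃): 23×32 by 32×34 → 23×34, cost 23·32·34 = 25024; (L₁·(L₂·L₃)): 24×23 by 23×34 → 24×34, cost 24·23·34 = 18768; cumulative 43792; ((L₁·(L₂·L₃))·L₄): 24×34 by 34×27 → 24×27, cost 24·34·27 = 22032; cumulative 65824; (((L₁·(L₂·L₃))·L₄)·L₅): 24×27 by 27×11 → 24×11, cost 24·27·11 = 7128; cumulative 72952. Total 72952.
Difference: |59041 − 72952| = 13911.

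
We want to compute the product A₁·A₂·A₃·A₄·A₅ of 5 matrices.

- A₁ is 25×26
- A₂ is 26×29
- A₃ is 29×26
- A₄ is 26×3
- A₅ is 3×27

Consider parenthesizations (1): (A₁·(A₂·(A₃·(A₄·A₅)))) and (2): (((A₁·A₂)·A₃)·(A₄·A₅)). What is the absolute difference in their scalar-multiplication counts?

3016

Order (1) = (A₁·(A₂·(A₃·(A₄·A₅)))): (A₄·A₅): 26×3 by 3×27 → 26×27, cost 26·3·27 = 2106; (A₃·(A₄·A₅)): 29×26 by 26×27 → 29×27, cost 29·26·27 = 20358; cumulative 22464; (A₂·(A₃·(A₄·A₅))): 26×29 by 29×27 → 26×27, cost 26·29·27 = 20358; cumulative 42822; (A₁·(A₂·(A₃·(A₄·A₅)))): 25×26 by 26×27 → 25×27, cost 25·26·27 = 17550; cumulative 60372. Total 60372.
Order (2) = (((A₁·A₂)·A₃)·(A₄·A₅)): (A₁·A₂): 25×26 by 26×29 → 25×29, cost 25·26·29 = 18850; ((A₁·A₂)·A₃): 25×29 by 29×26 → 25×26, cost 25·29·26 = 18850; cumulative 37700; (A₄·A₅): 26×3 by 3×27 → 26×27, cost 26·3·27 = 2106; (((A₁·A₂)·A₃)·(A₄·A₅)): 25×26 by 26×27 → 25×27, cost 25·26·27 = 17550; cumulative 57356. Total 57356.
Difference: |60372 − 57356| = 3016.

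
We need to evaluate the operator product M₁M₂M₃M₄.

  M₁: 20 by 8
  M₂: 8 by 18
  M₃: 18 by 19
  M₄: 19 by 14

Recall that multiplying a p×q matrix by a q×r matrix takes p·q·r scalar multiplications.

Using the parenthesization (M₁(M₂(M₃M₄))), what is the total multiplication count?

(M₃M₄): 18×19 by 19×14 → 18×14, cost 18·19·14 = 4788
(M₂(M₃M₄)): 8×18 by 18×14 → 8×14, cost 8·18·14 = 2016; cumulative 6804
(M₁(M₂(M₃M₄))): 20×8 by 8×14 → 20×14, cost 20·8·14 = 2240; cumulative 9044
Total: 9044 scalar multiplications.

9044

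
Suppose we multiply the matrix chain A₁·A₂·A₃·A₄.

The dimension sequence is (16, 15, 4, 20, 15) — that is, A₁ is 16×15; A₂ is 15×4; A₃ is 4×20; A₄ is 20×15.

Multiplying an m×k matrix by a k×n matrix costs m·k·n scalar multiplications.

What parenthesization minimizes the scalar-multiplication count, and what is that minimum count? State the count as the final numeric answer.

3120

Adjacent pairs: A₁A₂ = 16·15·4 = 960; A₂A₃ = 15·4·20 = 1200; A₃A₄ = 4·20·15 = 1200.
Length 3: A₁..A₃: k=1: 0+1200+16·15·20=6000; k=2: 960+0+16·4·20=2240 → min 2240 | A₂..A₄: k=2: 0+1200+15·4·15=2100; k=3: 1200+0+15·20·15=5700 → min 2100.
Length 4: A₁..A₄: k=1: 0+2100+16·15·15=5700; k=2: 960+1200+16·4·15=3120; k=3: 2240+0+16·20·15=7040 → min 3120.
Optimal parenthesization: ((A₁·A₂)·(A₃·A₄)) with cost 3120.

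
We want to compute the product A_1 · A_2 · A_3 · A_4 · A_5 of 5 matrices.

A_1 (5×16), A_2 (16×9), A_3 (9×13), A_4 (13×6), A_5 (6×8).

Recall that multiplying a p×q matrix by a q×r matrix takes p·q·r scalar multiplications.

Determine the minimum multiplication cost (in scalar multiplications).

1932

Adjacent pairs: A_1A_2 = 5·16·9 = 720; A_2A_3 = 16·9·13 = 1872; A_3A_4 = 9·13·6 = 702; A_4A_5 = 13·6·8 = 624.
Length 3: A_1..A_3: k=1: 0+1872+5·16·13=2912; k=2: 720+0+5·9·13=1305 → min 1305 | A_2..A_4: k=2: 0+702+16·9·6=1566; k=3: 1872+0+16·13·6=3120 → min 1566 | A_3..A_5: k=3: 0+624+9·13·8=1560; k=4: 702+0+9·6·8=1134 → min 1134.
Length 4: A_1..A_4: k=1: 0+1566+5·16·6=2046; k=2: 720+702+5·9·6=1692; k=3: 1305+0+5·13·6=1695 → min 1692 | A_2..A_5: k=2: 0+1134+16·9·8=2286; k=3: 1872+624+16·13·8=4160; k=4: 1566+0+16·6·8=2334 → min 2286.
Length 5: A_1..A_5: k=1: 0+2286+5·16·8=2926; k=2: 720+1134+5·9·8=2214; k=3: 1305+624+5·13·8=2449; k=4: 1692+0+5·6·8=1932 → min 1932.
Optimal order: (((A_1 · A_2) · (A_3 · A_4)) · A_5) with cost 1932.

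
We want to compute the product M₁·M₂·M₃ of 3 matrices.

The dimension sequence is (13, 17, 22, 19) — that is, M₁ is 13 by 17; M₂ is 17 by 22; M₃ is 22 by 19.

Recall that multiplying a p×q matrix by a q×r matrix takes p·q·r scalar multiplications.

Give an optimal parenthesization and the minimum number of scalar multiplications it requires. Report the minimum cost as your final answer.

10296

(M₁·(M₂·M₃)): cost 11305.
((M₁·M₂)·M₃): cost 10296.
Optimal: ((M₁·M₂)·M₃) with cost 10296.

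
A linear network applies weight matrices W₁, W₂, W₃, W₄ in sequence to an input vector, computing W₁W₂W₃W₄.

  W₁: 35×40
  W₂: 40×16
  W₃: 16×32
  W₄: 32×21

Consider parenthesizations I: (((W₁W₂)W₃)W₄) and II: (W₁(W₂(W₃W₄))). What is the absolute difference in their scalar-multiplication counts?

10248

Order I = (((W₁W₂)W₃)W₄): (W₁W₂): 35×40 by 40×16 → 35×16, cost 35·40·16 = 22400; ((W₁W₂)W₃): 35×16 by 16×32 → 35×32, cost 35·16·32 = 17920; cumulative 40320; (((W₁W₂)W₃)W₄): 35×32 by 32×21 → 35×21, cost 35·32·21 = 23520; cumulative 63840. Total 63840.
Order II = (W₁(W₂(W₃W₄))): (W₃W₄): 16×32 by 32×21 → 16×21, cost 16·32·21 = 10752; (W₂(W₃W₄)): 40×16 by 16×21 → 40×21, cost 40·16·21 = 13440; cumulative 24192; (W₁(W₂(W₃W₄))): 35×40 by 40×21 → 35×21, cost 35·40·21 = 29400; cumulative 53592. Total 53592.
Difference: |63840 − 53592| = 10248.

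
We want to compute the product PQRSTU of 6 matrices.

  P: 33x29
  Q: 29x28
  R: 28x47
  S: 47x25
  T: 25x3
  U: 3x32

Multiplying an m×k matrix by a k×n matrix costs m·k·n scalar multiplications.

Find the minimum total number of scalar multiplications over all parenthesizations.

Adjacent pairs: PQ = 33·29·28 = 26796; QR = 29·28·47 = 38164; RS = 28·47·25 = 32900; ST = 47·25·3 = 3525; TU = 25·3·32 = 2400.
Length 3: P..R: k=1: 0+38164+33·29·47=83143; k=2: 26796+0+33·28·47=70224 → min 70224 | Q..S: k=2: 0+32900+29·28·25=53200; k=3: 38164+0+29·47·25=72239 → min 53200 | R..T: k=3: 0+3525+28·47·3=7473; k=4: 32900+0+28·25·3=35000 → min 7473 | S..U: k=4: 0+2400+47·25·32=40000; k=5: 3525+0+47·3·32=8037 → min 8037.
Length 4: P..S: k=1: 0+53200+33·29·25=77125; k=2: 26796+32900+33·28·25=82796; k=3: 70224+0+33·47·25=108999 → min 77125 | Q..T: k=2: 0+7473+29·28·3=9909; k=3: 38164+3525+29·47·3=45778; k=4: 53200+0+29·25·3=55375 → min 9909 | R..U: k=3: 0+8037+28·47·32=50149; k=4: 32900+2400+28·25·32=57700; k=5: 7473+0+28·3·32=10161 → min 10161.
Length 5: P..T: k=1: 0+9909+33·29·3=12780; k=2: 26796+7473+33·28·3=37041; k=3: 70224+3525+33·47·3=78402; k=4: 77125+0+33·25·3=79600 → min 12780 | Q..U: k=2: 0+10161+29·28·32=36145; k=3: 38164+8037+29·47·32=89817; k=4: 53200+2400+29·25·32=78800; k=5: 9909+0+29·3·32=12693 → min 12693.
Length 6: P..U: k=1: 0+12693+33·29·32=43317; k=2: 26796+10161+33·28·32=66525; k=3: 70224+8037+33·47·32=127893; k=4: 77125+2400+33·25·32=105925; k=5: 12780+0+33·3·32=15948 → min 15948.
Optimal order: ((P(Q(R(ST))))U) with cost 15948.

15948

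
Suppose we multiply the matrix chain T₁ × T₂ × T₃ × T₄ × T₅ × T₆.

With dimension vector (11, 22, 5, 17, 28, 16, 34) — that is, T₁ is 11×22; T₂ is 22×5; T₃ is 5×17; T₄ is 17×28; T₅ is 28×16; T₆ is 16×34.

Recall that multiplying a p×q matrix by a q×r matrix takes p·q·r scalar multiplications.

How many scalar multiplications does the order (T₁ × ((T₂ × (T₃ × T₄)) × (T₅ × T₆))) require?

49864

(T₃ × T₄): 5×17 by 17×28 → 5×28, cost 5·17·28 = 2380
(T₂ × (T₃ × T₄)): 22×5 by 5×28 → 22×28, cost 22·5·28 = 3080; cumulative 5460
(T₅ × T₆): 28×16 by 16×34 → 28×34, cost 28·16·34 = 15232
((T₂ × (T₃ × T₄)) × (T₅ × T₆)): 22×28 by 28×34 → 22×34, cost 22·28·34 = 20944; cumulative 41636
(T₁ × ((T₂ × (T₃ × T₄)) × (T₅ × T₆))): 11×22 by 22×34 → 11×34, cost 11·22·34 = 8228; cumulative 49864
Total: 49864 scalar multiplications.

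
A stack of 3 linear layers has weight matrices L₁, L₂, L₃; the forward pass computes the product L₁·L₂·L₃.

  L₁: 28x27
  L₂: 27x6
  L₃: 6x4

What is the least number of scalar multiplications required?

Order (L₁·(L₂·L₃)): (L₂·L₃): 27×6 by 6×4 → 27×4, cost 27·6·4 = 648; (L₁·(L₂·L₃)): 28×27 by 27×4 → 28×4, cost 28·27·4 = 3024; cumulative 3672. Total 3672.
Order ((L₁·L₂)·L₃): (L₁·L₂): 28×27 by 27×6 → 28×6, cost 28·27·6 = 4536; ((L₁·L₂)·L₃): 28×6 by 6×4 → 28×4, cost 28·6·4 = 672; cumulative 5208. Total 5208.
Minimum: 3672.

3672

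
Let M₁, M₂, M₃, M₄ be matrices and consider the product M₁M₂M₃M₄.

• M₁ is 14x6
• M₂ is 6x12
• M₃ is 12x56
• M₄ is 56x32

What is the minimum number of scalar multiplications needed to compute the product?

Adjacent pairs: M₁M₂ = 14·6·12 = 1008; M₂M₃ = 6·12·56 = 4032; M₃M₄ = 12·56·32 = 21504.
Length 3: M₁..M₃: k=1: 0+4032+14·6·56=8736; k=2: 1008+0+14·12·56=10416 → min 8736 | M₂..M₄: k=2: 0+21504+6·12·32=23808; k=3: 4032+0+6·56·32=14784 → min 14784.
Length 4: M₁..M₄: k=1: 0+14784+14·6·32=17472; k=2: 1008+21504+14·12·32=27888; k=3: 8736+0+14·56·32=33824 → min 17472.
Optimal order: (M₁((M₂M₃)M₄)) with cost 17472.

17472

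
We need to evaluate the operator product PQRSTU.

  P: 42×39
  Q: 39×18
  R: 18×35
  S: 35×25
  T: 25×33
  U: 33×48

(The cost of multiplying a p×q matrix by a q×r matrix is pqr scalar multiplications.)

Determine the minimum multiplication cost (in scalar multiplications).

Adjacent pairs: PQ = 42·39·18 = 29484; QR = 39·18·35 = 24570; RS = 18·35·25 = 15750; ST = 35·25·33 = 28875; TU = 25·33·48 = 39600.
Length 3: P..R: k=1: 0+24570+42·39·35=81900; k=2: 29484+0+42·18·35=55944 → min 55944 | Q..S: k=2: 0+15750+39·18·25=33300; k=3: 24570+0+39·35·25=58695 → min 33300 | R..T: k=3: 0+28875+18·35·33=49665; k=4: 15750+0+18·25·33=30600 → min 30600 | S..U: k=4: 0+39600+35·25·48=81600; k=5: 28875+0+35·33·48=84315 → min 81600.
Length 4: P..S: k=1: 0+33300+42·39·25=74250; k=2: 29484+15750+42·18·25=64134; k=3: 55944+0+42·35·25=92694 → min 64134 | Q..T: k=2: 0+30600+39·18·33=53766; k=3: 24570+28875+39·35·33=98490; k=4: 33300+0+39·25·33=65475 → min 53766 | R..U: k=3: 0+81600+18·35·48=111840; k=4: 15750+39600+18·25·48=76950; k=5: 30600+0+18·33·48=59112 → min 59112.
Length 5: P..T: k=1: 0+53766+42·39·33=107820; k=2: 29484+30600+42·18·33=85032; k=3: 55944+28875+42·35·33=133329; k=4: 64134+0+42·25·33=98784 → min 85032 | Q..U: k=2: 0+59112+39·18·48=92808; k=3: 24570+81600+39·35·48=171690; k=4: 33300+39600+39·25·48=119700; k=5: 53766+0+39·33·48=115542 → min 92808.
Length 6: P..U: k=1: 0+92808+42·39·48=171432; k=2: 29484+59112+42·18·48=124884; k=3: 55944+81600+42·35·48=208104; k=4: 64134+39600+42·25·48=154134; k=5: 85032+0+42·33·48=151560 → min 124884.
Optimal order: ((PQ)(((RS)T)U)) with cost 124884.

124884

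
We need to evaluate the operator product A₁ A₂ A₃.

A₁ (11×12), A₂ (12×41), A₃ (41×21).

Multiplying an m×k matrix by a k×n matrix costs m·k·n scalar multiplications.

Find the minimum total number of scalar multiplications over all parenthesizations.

13104

Order (A₁ (A₂ A₃)): (A₂ A₃): 12×41 by 41×21 → 12×21, cost 12·41·21 = 10332; (A₁ (A₂ A₃)): 11×12 by 12×21 → 11×21, cost 11·12·21 = 2772; cumulative 13104. Total 13104.
Order ((A₁ A₂) A₃): (A₁ A₂): 11×12 by 12×41 → 11×41, cost 11·12·41 = 5412; ((A₁ A₂) A₃): 11×41 by 41×21 → 11×21, cost 11·41·21 = 9471; cumulative 14883. Total 14883.
Minimum: 13104.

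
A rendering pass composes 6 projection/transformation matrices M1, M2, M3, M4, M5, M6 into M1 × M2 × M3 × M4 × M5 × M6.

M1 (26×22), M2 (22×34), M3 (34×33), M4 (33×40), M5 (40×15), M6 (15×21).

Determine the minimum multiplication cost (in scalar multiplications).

Adjacent pairs: M1M2 = 26·22·34 = 19448; M2M3 = 22·34·33 = 24684; M3M4 = 34·33·40 = 44880; M4M5 = 33·40·15 = 19800; M5M6 = 40·15·21 = 12600.
Length 3: M1..M3: k=1: 0+24684+26·22·33=43560; k=2: 19448+0+26·34·33=48620 → min 43560 | M2..M4: k=2: 0+44880+22·34·40=74800; k=3: 24684+0+22·33·40=53724 → min 53724 | M3..M5: k=3: 0+19800+34·33·15=36630; k=4: 44880+0+34·40·15=65280 → min 36630 | M4..M6: k=4: 0+12600+33·40·21=40320; k=5: 19800+0+33·15·21=30195 → min 30195.
Length 4: M1..M4: k=1: 0+53724+26·22·40=76604; k=2: 19448+44880+26·34·40=99688; k=3: 43560+0+26·33·40=77880 → min 76604 | M2..M5: k=2: 0+36630+22·34·15=47850; k=3: 24684+19800+22·33·15=55374; k=4: 53724+0+22·40·15=66924 → min 47850 | M3..M6: k=3: 0+30195+34·33·21=53757; k=4: 44880+12600+34·40·21=86040; k=5: 36630+0+34·15·21=47340 → min 47340.
Length 5: M1..M5: k=1: 0+47850+26·22·15=56430; k=2: 19448+36630+26·34·15=69338; k=3: 43560+19800+26·33·15=76230; k=4: 76604+0+26·40·15=92204 → min 56430 | M2..M6: k=2: 0+47340+22·34·21=63048; k=3: 24684+30195+22·33·21=70125; k=4: 53724+12600+22·40·21=84804; k=5: 47850+0+22·15·21=54780 → min 54780.
Length 6: M1..M6: k=1: 0+54780+26·22·21=66792; k=2: 19448+47340+26·34·21=85352; k=3: 43560+30195+26·33·21=91773; k=4: 76604+12600+26·40·21=111044; k=5: 56430+0+26·15·21=64620 → min 64620.
Optimal order: ((M1 × (M2 × (M3 × (M4 × M5)))) × M6) with cost 64620.

64620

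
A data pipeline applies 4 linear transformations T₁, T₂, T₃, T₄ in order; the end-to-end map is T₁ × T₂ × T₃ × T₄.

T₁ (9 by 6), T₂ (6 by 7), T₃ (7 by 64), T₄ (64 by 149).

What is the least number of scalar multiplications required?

67950

Adjacent pairs: T₁T₂ = 9·6·7 = 378; T₂T₃ = 6·7·64 = 2688; T₃T₄ = 7·64·149 = 66752.
Length 3: T₁..T₃: k=1: 0+2688+9·6·64=6144; k=2: 378+0+9·7·64=4410 → min 4410 | T₂..T₄: k=2: 0+66752+6·7·149=73010; k=3: 2688+0+6·64·149=59904 → min 59904.
Length 4: T₁..T₄: k=1: 0+59904+9·6·149=67950; k=2: 378+66752+9·7·149=76517; k=3: 4410+0+9·64·149=90234 → min 67950.
Optimal order: (T₁ × ((T₂ × T₃) × T₄)) with cost 67950.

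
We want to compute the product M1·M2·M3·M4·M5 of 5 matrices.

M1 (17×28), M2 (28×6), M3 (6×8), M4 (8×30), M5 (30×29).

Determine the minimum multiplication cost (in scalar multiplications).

12474

Adjacent pairs: M1M2 = 17·28·6 = 2856; M2M3 = 28·6·8 = 1344; M3M4 = 6·8·30 = 1440; M4M5 = 8·30·29 = 6960.
Length 3: M1..M3: k=1: 0+1344+17·28·8=5152; k=2: 2856+0+17·6·8=3672 → min 3672 | M2..M4: k=2: 0+1440+28·6·30=6480; k=3: 1344+0+28·8·30=8064 → min 6480 | M3..M5: k=3: 0+6960+6·8·29=8352; k=4: 1440+0+6·30·29=6660 → min 6660.
Length 4: M1..M4: k=1: 0+6480+17·28·30=20760; k=2: 2856+1440+17·6·30=7356; k=3: 3672+0+17·8·30=7752 → min 7356 | M2..M5: k=2: 0+6660+28·6·29=11532; k=3: 1344+6960+28·8·29=14800; k=4: 6480+0+28·30·29=30840 → min 11532.
Length 5: M1..M5: k=1: 0+11532+17·28·29=25336; k=2: 2856+6660+17·6·29=12474; k=3: 3672+6960+17·8·29=14576; k=4: 7356+0+17·30·29=22146 → min 12474.
Optimal order: ((M1·M2)·((M3·M4)·M5)) with cost 12474.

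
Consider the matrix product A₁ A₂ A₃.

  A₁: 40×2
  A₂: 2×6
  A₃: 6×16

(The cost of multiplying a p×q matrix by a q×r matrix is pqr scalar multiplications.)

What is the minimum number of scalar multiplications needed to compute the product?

Order (A₁ (A₂ A₃)): (A₂ A₃): 2×6 by 6×16 → 2×16, cost 2·6·16 = 192; (A₁ (A₂ A₃)): 40×2 by 2×16 → 40×16, cost 40·2·16 = 1280; cumulative 1472. Total 1472.
Order ((A₁ A₂) A₃): (A₁ A₂): 40×2 by 2×6 → 40×6, cost 40·2·6 = 480; ((A₁ A₂) A₃): 40×6 by 6×16 → 40×16, cost 40·6·16 = 3840; cumulative 4320. Total 4320.
Minimum: 1472.

1472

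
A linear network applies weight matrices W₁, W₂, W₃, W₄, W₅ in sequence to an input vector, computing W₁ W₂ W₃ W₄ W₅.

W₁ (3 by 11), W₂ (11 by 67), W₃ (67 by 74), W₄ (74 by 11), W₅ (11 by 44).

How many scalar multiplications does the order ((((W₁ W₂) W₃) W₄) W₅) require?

(W₁ W₂): 3×11 by 11×67 → 3×67, cost 3·11·67 = 2211
((W₁ W₂) W₃): 3×67 by 67×74 → 3×74, cost 3·67·74 = 14874; cumulative 17085
(((W₁ W₂) W₃) W₄): 3×74 by 74×11 → 3×11, cost 3·74·11 = 2442; cumulative 19527
((((W₁ W₂) W₃) W₄) W₅): 3×11 by 11×44 → 3×44, cost 3·11·44 = 1452; cumulative 20979
Total: 20979 scalar multiplications.

20979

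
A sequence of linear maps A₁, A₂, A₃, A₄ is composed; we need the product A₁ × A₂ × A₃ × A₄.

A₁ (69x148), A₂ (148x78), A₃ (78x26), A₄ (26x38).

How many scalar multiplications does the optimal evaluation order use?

633828

Adjacent pairs: A₁A₂ = 69·148·78 = 796536; A₂A₃ = 148·78·26 = 300144; A₃A₄ = 78·26·38 = 77064.
Length 3: A₁..A₃: k=1: 0+300144+69·148·26=565656; k=2: 796536+0+69·78·26=936468 → min 565656 | A₂..A₄: k=2: 0+77064+148·78·38=515736; k=3: 300144+0+148·26·38=446368 → min 446368.
Length 4: A₁..A₄: k=1: 0+446368+69·148·38=834424; k=2: 796536+77064+69·78·38=1078116; k=3: 565656+0+69·26·38=633828 → min 633828.
Optimal order: ((A₁ × (A₂ × A₃)) × A₄) with cost 633828.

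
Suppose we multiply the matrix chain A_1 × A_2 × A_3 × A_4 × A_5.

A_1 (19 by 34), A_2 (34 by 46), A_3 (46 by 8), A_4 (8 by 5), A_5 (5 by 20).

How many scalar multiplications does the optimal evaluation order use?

Adjacent pairs: A_1A_2 = 19·34·46 = 29716; A_2A_3 = 34·46·8 = 12512; A_3A_4 = 46·8·5 = 1840; A_4A_5 = 8·5·20 = 800.
Length 3: A_1..A_3: k=1: 0+12512+19·34·8=17680; k=2: 29716+0+19·46·8=36708 → min 17680 | A_2..A_4: k=2: 0+1840+34·46·5=9660; k=3: 12512+0+34·8·5=13872 → min 9660 | A_3..A_5: k=3: 0+800+46·8·20=8160; k=4: 1840+0+46·5·20=6440 → min 6440.
Length 4: A_1..A_4: k=1: 0+9660+19·34·5=12890; k=2: 29716+1840+19·46·5=35926; k=3: 17680+0+19·8·5=18440 → min 12890 | A_2..A_5: k=2: 0+6440+34·46·20=37720; k=3: 12512+800+34·8·20=18752; k=4: 9660+0+34·5·20=13060 → min 13060.
Length 5: A_1..A_5: k=1: 0+13060+19·34·20=25980; k=2: 29716+6440+19·46·20=53636; k=3: 17680+800+19·8·20=21520; k=4: 12890+0+19·5·20=14790 → min 14790.
Optimal order: ((A_1 × (A_2 × (A_3 × A_4))) × A_5) with cost 14790.

14790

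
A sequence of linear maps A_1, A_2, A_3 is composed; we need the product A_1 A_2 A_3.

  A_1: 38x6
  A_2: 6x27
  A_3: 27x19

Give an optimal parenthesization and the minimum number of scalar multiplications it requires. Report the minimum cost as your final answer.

7410

(A_1 (A_2 A_3)): cost 7410.
((A_1 A_2) A_3): cost 25650.
Optimal: (A_1 (A_2 A_3)) with cost 7410.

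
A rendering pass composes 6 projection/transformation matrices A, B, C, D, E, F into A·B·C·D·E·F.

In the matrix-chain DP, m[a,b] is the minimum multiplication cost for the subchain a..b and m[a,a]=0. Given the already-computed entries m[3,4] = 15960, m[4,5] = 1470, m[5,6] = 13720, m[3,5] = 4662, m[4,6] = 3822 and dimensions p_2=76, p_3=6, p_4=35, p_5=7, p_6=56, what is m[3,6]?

m[3,6] = min over k∈[3,5] of m[3,k]+m[k+1,6]+p_{2}·p_k·p_{6}.
k=3: 0 + 3822 + 76·6·56 = 29358; k=4: 15960 + 13720 + 76·35·56 = 178640; k=5: 4662 + 0 + 76·7·56 = 34454.
Minimum: 29358 at k=3.

29358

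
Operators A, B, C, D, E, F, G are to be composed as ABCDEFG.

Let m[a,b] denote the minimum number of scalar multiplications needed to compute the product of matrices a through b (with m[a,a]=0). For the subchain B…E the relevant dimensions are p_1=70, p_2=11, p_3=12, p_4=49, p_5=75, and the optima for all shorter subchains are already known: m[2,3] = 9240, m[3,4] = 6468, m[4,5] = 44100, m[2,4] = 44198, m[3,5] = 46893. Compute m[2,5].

104643

m[2,5] = min over k∈[2,4] of m[2,k]+m[k+1,5]+p_{1}·p_k·p_{5}.
k=2: 0 + 46893 + 70·11·75 = 104643; k=3: 9240 + 44100 + 70·12·75 = 116340; k=4: 44198 + 0 + 70·49·75 = 301448.
Minimum: 104643 at k=2.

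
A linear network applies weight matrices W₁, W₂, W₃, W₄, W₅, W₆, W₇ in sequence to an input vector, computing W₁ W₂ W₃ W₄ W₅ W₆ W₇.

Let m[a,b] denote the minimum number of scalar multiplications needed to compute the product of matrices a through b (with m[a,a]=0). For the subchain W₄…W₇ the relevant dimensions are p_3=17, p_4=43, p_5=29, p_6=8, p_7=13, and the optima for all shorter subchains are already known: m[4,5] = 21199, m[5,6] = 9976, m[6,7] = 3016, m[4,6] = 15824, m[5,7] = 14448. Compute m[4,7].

m[4,7] = min over k∈[4,6] of m[4,k]+m[k+1,7]+p_{3}·p_k·p_{7}.
k=4: 0 + 14448 + 17·43·13 = 23951; k=5: 21199 + 3016 + 17·29·13 = 30624; k=6: 15824 + 0 + 17·8·13 = 17592.
Minimum: 17592 at k=6.

17592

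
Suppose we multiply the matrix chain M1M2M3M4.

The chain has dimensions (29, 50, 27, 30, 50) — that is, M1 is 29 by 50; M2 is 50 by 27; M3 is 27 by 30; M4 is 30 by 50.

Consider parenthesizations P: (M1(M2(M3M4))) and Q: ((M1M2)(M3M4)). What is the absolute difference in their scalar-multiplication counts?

Order P = (M1(M2(M3M4))): (M3M4): 27×30 by 30×50 → 27×50, cost 27·30·50 = 40500; (M2(M3M4)): 50×27 by 27×50 → 50×50, cost 50·27·50 = 67500; cumulative 108000; (M1(M2(M3M4))): 29×50 by 50×50 → 29×50, cost 29·50·50 = 72500; cumulative 180500. Total 180500.
Order Q = ((M1M2)(M3M4)): (M1M2): 29×50 by 50×27 → 29×27, cost 29·50·27 = 39150; (M3M4): 27×30 by 30×50 → 27×50, cost 27·30·50 = 40500; ((M1M2)(M3M4)): 29×27 by 27×50 → 29×50, cost 29·27·50 = 39150; cumulative 118800. Total 118800.
Difference: |180500 − 118800| = 61700.

61700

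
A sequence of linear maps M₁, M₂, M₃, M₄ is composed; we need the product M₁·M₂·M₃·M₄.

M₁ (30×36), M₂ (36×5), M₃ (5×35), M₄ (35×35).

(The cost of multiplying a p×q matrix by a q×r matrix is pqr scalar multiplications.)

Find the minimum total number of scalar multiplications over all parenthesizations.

16775

Adjacent pairs: M₁M₂ = 30·36·5 = 5400; M₂M₃ = 36·5·35 = 6300; M₃M₄ = 5·35·35 = 6125.
Length 3: M₁..M₃: k=1: 0+6300+30·36·35=44100; k=2: 5400+0+30·5·35=10650 → min 10650 | M₂..M₄: k=2: 0+6125+36·5·35=12425; k=3: 6300+0+36·35·35=50400 → min 12425.
Length 4: M₁..M₄: k=1: 0+12425+30·36·35=50225; k=2: 5400+6125+30·5·35=16775; k=3: 10650+0+30·35·35=47400 → min 16775.
Optimal order: ((M₁·M₂)·(M₃·M₄)) with cost 16775.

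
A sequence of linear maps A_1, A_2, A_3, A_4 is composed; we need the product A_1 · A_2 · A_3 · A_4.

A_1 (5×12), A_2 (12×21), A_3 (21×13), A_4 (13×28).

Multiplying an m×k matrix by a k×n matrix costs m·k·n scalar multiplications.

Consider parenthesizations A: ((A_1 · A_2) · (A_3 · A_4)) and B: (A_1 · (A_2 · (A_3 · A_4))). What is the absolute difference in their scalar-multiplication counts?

Order A = ((A_1 · A_2) · (A_3 · A_4)): (A_1 · A_2): 5×12 by 12×21 → 5×21, cost 5·12·21 = 1260; (A_3 · A_4): 21×13 by 13×28 → 21×28, cost 21·13·28 = 7644; ((A_1 · A_2) · (A_3 · A_4)): 5×21 by 21×28 → 5×28, cost 5·21·28 = 2940; cumulative 11844. Total 11844.
Order B = (A_1 · (A_2 · (A_3 · A_4))): (A_3 · A_4): 21×13 by 13×28 → 21×28, cost 21·13·28 = 7644; (A_2 · (A_3 · A_4)): 12×21 by 21×28 → 12×28, cost 12·21·28 = 7056; cumulative 14700; (A_1 · (A_2 · (A_3 · A_4))): 5×12 by 12×28 → 5×28, cost 5·12·28 = 1680; cumulative 16380. Total 16380.
Difference: |11844 − 16380| = 4536.

4536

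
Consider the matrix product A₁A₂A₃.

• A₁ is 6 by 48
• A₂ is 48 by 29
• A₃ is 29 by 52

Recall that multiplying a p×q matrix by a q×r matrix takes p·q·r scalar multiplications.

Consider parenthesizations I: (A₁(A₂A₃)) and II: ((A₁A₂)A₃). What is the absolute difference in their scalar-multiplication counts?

69960

Order I = (A₁(A₂A₃)): (A₂A₃): 48×29 by 29×52 → 48×52, cost 48·29·52 = 72384; (A₁(A₂A₃)): 6×48 by 48×52 → 6×52, cost 6·48·52 = 14976; cumulative 87360. Total 87360.
Order II = ((A₁A₂)A₃): (A₁A₂): 6×48 by 48×29 → 6×29, cost 6·48·29 = 8352; ((A₁A₂)A₃): 6×29 by 29×52 → 6×52, cost 6·29·52 = 9048; cumulative 17400. Total 17400.
Difference: |87360 − 17400| = 69960.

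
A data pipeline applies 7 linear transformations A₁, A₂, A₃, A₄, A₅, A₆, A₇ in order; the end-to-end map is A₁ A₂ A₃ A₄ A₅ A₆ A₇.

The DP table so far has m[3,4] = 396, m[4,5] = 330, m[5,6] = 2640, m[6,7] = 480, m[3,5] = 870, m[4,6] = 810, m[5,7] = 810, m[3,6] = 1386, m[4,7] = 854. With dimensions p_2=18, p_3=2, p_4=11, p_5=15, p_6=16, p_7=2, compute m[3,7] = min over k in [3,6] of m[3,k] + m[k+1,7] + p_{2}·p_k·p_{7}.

m[3,7] = min over k∈[3,6] of m[3,k]+m[k+1,7]+p_{2}·p_k·p_{7}.
k=3: 0 + 854 + 18·2·2 = 926; k=4: 396 + 810 + 18·11·2 = 1602; k=5: 870 + 480 + 18·15·2 = 1890; k=6: 1386 + 0 + 18·16·2 = 1962.
Minimum: 926 at k=3.

926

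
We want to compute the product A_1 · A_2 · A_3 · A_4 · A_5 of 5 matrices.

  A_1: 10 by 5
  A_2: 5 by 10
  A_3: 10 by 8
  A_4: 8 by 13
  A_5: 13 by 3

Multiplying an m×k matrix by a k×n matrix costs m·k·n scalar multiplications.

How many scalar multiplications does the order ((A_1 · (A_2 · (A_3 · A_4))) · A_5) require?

(A_3 · A_4): 10×8 by 8×13 → 10×13, cost 10·8·13 = 1040
(A_2 · (A_3 · A_4)): 5×10 by 10×13 → 5×13, cost 5·10·13 = 650; cumulative 1690
(A_1 · (A_2 · (A_3 · A_4))): 10×5 by 5×13 → 10×13, cost 10·5·13 = 650; cumulative 2340
((A_1 · (A_2 · (A_3 · A_4))) · A_5): 10×13 by 13×3 → 10×3, cost 10·13·3 = 390; cumulative 2730
Total: 2730 scalar multiplications.

2730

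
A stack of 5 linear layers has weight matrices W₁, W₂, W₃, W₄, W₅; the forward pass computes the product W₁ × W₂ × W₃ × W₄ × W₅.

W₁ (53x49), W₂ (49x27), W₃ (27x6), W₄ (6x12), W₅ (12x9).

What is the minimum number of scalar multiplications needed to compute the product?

Adjacent pairs: W₁W₂ = 53·49·27 = 70119; W₂W₃ = 49·27·6 = 7938; W₃W₄ = 27·6·12 = 1944; W₄W₅ = 6·12·9 = 648.
Length 3: W₁..W₃: k=1: 0+7938+53·49·6=23520; k=2: 70119+0+53·27·6=78705 → min 23520 | W₂..W₄: k=2: 0+1944+49·27·12=17820; k=3: 7938+0+49·6·12=11466 → min 11466 | W₃..W₅: k=3: 0+648+27·6·9=2106; k=4: 1944+0+27·12·9=4860 → min 2106.
Length 4: W₁..W₄: k=1: 0+11466+53·49·12=42630; k=2: 70119+1944+53·27·12=89235; k=3: 23520+0+53·6·12=27336 → min 27336 | W₂..W₅: k=2: 0+2106+49·27·9=14013; k=3: 7938+648+49·6·9=11232; k=4: 11466+0+49·12·9=16758 → min 11232.
Length 5: W₁..W₅: k=1: 0+11232+53·49·9=34605; k=2: 70119+2106+53·27·9=85104; k=3: 23520+648+53·6·9=27030; k=4: 27336+0+53·12·9=33060 → min 27030.
Optimal order: ((W₁ × (W₂ × W₃)) × (W₄ × W₅)) with cost 27030.

27030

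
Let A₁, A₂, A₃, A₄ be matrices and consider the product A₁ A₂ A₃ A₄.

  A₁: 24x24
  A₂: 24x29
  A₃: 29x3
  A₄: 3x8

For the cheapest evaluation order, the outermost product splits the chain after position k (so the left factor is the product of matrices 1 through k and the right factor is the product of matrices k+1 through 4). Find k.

3

Adjacent pairs: A₁A₂ = 24·24·29 = 16704; A₂A₃ = 24·29·3 = 2088; A₃A₄ = 29·3·8 = 696.
Length 3: A₁..A₃: k=1: 0+2088+24·24·3=3816; k=2: 16704+0+24·29·3=18792 → min 3816 | A₂..A₄: k=2: 0+696+24·29·8=6264; k=3: 2088+0+24·3·8=2664 → min 2664.
Top-level splits: k=1: (A₁..A₁)·(A₂..A₄) → 0+2664+24·24·8 = 7272; k=2: (A₁..A₂)·(A₃..A₄) → 16704+696+24·29·8 = 22968; k=3: (A₁..A₃)·(A₄..A₄) → 3816+0+24·3·8 = 4392.
Best split is after A₃, i.e. k = 3.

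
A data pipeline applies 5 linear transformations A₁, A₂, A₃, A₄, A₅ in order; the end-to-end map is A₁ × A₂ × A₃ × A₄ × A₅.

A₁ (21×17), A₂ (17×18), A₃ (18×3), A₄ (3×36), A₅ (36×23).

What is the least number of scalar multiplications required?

5922

Adjacent pairs: A₁A₂ = 21·17·18 = 6426; A₂A₃ = 17·18·3 = 918; A₃A₄ = 18·3·36 = 1944; A₄A₅ = 3·36·23 = 2484.
Length 3: A₁..A₃: k=1: 0+918+21·17·3=1989; k=2: 6426+0+21·18·3=7560 → min 1989 | A₂..A₄: k=2: 0+1944+17·18·36=12960; k=3: 918+0+17·3·36=2754 → min 2754 | A₃..A₅: k=3: 0+2484+18·3·23=3726; k=4: 1944+0+18·36·23=16848 → min 3726.
Length 4: A₁..A₄: k=1: 0+2754+21·17·36=15606; k=2: 6426+1944+21·18·36=21978; k=3: 1989+0+21·3·36=4257 → min 4257 | A₂..A₅: k=2: 0+3726+17·18·23=10764; k=3: 918+2484+17·3·23=4575; k=4: 2754+0+17·36·23=16830 → min 4575.
Length 5: A₁..A₅: k=1: 0+4575+21·17·23=12786; k=2: 6426+3726+21·18·23=18846; k=3: 1989+2484+21·3·23=5922; k=4: 4257+0+21·36·23=21645 → min 5922.
Optimal order: ((A₁ × (A₂ × A₃)) × (A₄ × A₅)) with cost 5922.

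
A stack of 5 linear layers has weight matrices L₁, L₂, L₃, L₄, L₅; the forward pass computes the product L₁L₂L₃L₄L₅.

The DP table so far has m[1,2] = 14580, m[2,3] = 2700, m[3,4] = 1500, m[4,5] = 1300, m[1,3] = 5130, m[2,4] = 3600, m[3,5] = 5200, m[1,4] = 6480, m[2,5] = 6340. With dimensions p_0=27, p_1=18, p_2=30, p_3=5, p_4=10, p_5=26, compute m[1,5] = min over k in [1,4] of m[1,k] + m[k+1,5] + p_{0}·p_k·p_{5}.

m[1,5] = min over k∈[1,4] of m[1,k]+m[k+1,5]+p_{0}·p_k·p_{5}.
k=1: 0 + 6340 + 27·18·26 = 18976; k=2: 14580 + 5200 + 27·30·26 = 40840; k=3: 5130 + 1300 + 27·5·26 = 9940; k=4: 6480 + 0 + 27·10·26 = 13500.
Minimum: 9940 at k=3.

9940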